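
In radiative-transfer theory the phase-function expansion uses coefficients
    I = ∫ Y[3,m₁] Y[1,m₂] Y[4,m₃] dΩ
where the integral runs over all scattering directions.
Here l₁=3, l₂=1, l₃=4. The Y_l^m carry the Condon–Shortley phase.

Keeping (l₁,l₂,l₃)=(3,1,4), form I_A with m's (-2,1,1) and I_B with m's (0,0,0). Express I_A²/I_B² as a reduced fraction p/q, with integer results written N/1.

3/16

l's match ⇒ only the (l;m) 3-j factors differ between A and B.
A: triangle coeff Δ(3,1,4) = 1/252; Σ_t [0,0]: t=0:+1/240 = 1/240; (3j)²=1/84 [(3 1 4; -2 1 1)], sign=-1
B: triangle coeff Δ(3,1,4) = 1/252; Σ_t [0,0]: t=0:+1/36 = 1/36; (3j)²=4/63 [(3 1 4; 0 0 0)], sign=+1
I_A²/I_B² = (1/84)/(4/63) = 3/16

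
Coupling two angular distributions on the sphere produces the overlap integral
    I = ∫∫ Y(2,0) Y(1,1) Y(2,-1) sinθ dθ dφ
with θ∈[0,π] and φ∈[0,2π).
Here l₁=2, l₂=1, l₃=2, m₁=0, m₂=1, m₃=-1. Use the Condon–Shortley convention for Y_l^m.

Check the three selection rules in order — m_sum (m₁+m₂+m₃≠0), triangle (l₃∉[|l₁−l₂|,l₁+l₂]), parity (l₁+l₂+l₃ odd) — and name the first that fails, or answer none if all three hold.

Σmᵢ = 0  ✓
l₃∈[|l₁−l₂|,l₁+l₂]=[1,3], have l₃=2  ✓
Σlᵢ = 5 ⇒ odd  ✗

parity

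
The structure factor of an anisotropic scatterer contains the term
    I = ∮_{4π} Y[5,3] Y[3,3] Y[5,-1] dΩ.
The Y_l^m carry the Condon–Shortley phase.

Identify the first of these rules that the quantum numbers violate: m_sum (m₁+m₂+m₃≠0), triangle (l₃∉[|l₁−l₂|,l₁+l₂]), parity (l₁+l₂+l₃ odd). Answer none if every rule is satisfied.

m_sum

azimuthal sum: 3 + 3 − 1 = 5  ✗
2 ≤ 5 ≤ 8 (triangle on l)
L = 5 + 3 + 5 = 13 (odd)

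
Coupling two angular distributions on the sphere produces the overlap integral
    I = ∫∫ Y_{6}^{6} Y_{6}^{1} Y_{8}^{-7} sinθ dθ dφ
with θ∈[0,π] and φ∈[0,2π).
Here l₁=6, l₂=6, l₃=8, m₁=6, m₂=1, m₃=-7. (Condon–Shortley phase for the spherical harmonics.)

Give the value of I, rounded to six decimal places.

-0.145159

Rules hold: Σm=0, L=20 even, 0≤8≤12.
N = 13·13·17 = 2873
Δ = 4!·8!·8!/21! = 1/1309458150
Racah Σ t=0..4: t=0:+1/49766400 t=1:−1/3110400 t=2:+1/1327104 t=3:−1/3110400 t=4:+1/49766400 = 1/6635520
⇒ 3j(6 6 8; 0 0 0)² = 350/46189, sgn +1
Racah Σ t=0..0: t=0:+1/4877107200 = 1/4877107200
⇒ 3j(6 6 8; 6 1 -7)² = 55/4522, sgn -1
4πI² = N·(3j₀)²·(3jₘ)² = 1625/6137
I = -1·√(0.264787/4π) = -0.14515891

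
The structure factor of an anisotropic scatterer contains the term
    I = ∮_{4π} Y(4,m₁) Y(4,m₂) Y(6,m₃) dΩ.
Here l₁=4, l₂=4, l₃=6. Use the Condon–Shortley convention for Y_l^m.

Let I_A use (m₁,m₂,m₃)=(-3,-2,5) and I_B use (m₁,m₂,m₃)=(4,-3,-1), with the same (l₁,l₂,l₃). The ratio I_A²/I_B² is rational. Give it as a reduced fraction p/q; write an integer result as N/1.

l's match ⇒ only the (l;m) 3-j factors differ between A and B.
A: triangle coeff Δ(4,4,6) = 1/1261260; Σ_t [1,2]: t=1:−1/86400 t=2:+1/172800 = -1/172800; (3j)²=1/130 [(4 4 6; -3 -2 5)], sign=+1
B: triangle coeff Δ(4,4,6) = 1/1261260; Σ_t [0,0]: t=0:+1/172800 = 1/172800; (3j)²=7/2145 [(4 4 6; 4 -3 -1)], sign=-1
I_A²/I_B² = (1/130)/(7/2145) = 33/14

33/14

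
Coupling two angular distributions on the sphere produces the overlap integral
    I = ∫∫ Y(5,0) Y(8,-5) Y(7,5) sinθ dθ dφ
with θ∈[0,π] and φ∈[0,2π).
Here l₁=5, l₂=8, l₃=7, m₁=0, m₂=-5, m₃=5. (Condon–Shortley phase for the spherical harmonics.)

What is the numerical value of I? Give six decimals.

0.111101

Checks pass: Σm=0; 20 even; l₃=7∈[3,13].
(2·5+1)(2·8+1)(2·7+1) = 2805
Δ: 6! 4! 10! / 21! → 1/814773960
sum: t=1:−1/87091200 t=2:+1/4976640 t=3:−1/2073600 t=4:+1/4976640 t=5:−1/87091200 = -1/9676800
3j²(5 8 7; 0 0 0) = Δ·Π!·Σ² = 360/46189  (sign +1)
sum: t=1:−1/232243200 t=2:+1/104509440 t=3:−1/522547200 = 1/298598400
3j²(5 8 7; 0 -5 5) = Δ·Π!·Σ² = 55/7752  (sign +1)
combine: 4πI² = 2805·360/46189·55/7752 = 12375/79781
take √, sign +1: I = 0.11110099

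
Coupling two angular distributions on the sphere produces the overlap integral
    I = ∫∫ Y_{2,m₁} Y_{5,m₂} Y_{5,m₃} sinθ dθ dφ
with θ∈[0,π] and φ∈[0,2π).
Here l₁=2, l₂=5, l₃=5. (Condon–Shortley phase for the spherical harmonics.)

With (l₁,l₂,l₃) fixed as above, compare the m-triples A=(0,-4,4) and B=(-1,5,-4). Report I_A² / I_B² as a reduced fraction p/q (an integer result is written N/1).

4/15

l's match ⇒ only the (l;m) 3-j factors differ between A and B.
A: triangle coeff Δ(2,5,5) = 1/38610; Σ_t [0,1]: t=0:+1/20160 t=1:−1/40320 = 1/40320; (3j)²=6/715 [(2 5 5; 0 -4 4)], sign=-1
B: triangle coeff Δ(2,5,5) = 1/38610; Σ_t [2,2]: t=2:+1/80640 = 1/80640; (3j)²=9/286 [(2 5 5; -1 5 -4)], sign=-1
I_A²/I_B² = (6/715)/(9/286) = 4/15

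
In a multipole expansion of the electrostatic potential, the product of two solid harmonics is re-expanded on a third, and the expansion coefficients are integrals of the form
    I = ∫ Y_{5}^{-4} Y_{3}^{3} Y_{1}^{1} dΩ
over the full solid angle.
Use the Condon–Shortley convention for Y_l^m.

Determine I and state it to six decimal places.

0.000000

triangle: need 2≤l₃≤8, have 1; I=0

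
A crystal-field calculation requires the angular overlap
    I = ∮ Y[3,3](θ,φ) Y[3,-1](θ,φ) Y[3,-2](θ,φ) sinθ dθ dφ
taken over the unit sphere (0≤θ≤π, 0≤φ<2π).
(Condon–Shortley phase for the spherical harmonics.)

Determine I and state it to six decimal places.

L=9 odd ⇒ parity kills the (l;000) factor ⇒ I = 0

0.000000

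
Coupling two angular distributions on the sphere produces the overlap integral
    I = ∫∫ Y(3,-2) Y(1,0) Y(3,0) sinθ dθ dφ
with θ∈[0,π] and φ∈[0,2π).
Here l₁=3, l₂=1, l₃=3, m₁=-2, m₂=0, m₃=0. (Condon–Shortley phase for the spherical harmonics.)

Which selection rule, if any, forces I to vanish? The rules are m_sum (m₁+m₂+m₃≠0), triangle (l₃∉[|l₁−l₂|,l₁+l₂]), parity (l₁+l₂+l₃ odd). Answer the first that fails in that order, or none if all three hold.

m_sum

azimuthal sum: -2 + 0 + 0 = -2  ✗
2 ≤ 3 ≤ 4 (triangle on l)
L = 3 + 1 + 3 = 7 (odd)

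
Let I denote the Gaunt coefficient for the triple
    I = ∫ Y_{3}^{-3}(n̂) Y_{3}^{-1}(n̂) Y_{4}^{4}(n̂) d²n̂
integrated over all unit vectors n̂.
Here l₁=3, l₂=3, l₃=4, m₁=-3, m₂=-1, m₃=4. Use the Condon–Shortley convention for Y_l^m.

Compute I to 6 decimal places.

Checks pass: Σm=0; 10 even; l₃=4∈[0,6].
(2·3+1)(2·3+1)(2·4+1) = 441
Δ: 2! 4! 4! / 11! → 1/34650
sum: t=0:+1/72 t=1:−1/16 t=2:+1/72 = -5/144
3j²(3 3 4; 0 0 0) = Δ·Π!·Σ² = 2/77  (sign -1)
sum: t=2:+1/1152 = 1/1152
3j²(3 3 4; -3 -1 4) = Δ·Π!·Σ² = 1/33  (sign +1)
combine: 4πI² = 441·2/77·1/33 = 42/121
take √, sign -1: I = -0.16619847

-0.166198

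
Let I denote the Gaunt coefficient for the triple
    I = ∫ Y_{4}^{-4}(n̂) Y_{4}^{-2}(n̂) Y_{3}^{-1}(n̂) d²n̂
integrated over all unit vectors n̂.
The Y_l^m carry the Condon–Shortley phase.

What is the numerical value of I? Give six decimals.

Σmᵢ = -7 ≠ 0, so the φ-integral vanishes; I = 0

0.000000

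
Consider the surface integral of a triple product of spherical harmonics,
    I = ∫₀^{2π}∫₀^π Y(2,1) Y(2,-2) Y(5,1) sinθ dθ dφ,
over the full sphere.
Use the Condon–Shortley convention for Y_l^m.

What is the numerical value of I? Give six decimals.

0.000000

|2−2|≤5≤2+2 violated ⇒ I = 0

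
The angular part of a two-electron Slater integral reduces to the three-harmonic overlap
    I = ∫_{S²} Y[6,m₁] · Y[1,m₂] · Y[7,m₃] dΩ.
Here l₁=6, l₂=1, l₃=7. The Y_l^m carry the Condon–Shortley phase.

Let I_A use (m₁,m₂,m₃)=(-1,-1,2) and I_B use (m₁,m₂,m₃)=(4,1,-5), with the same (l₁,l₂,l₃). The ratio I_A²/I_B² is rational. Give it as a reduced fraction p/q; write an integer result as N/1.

6/11

Shared (l₁,l₂,l₃)=(6,1,7): N and (l;000)² cancel in I_A²/I_B².
A: Δ = 0!·12!·2!/15! = 1/1365; Racah Σ t=0..0: t=0:+1/1209600 = 1/1209600; ⇒ 3j(6 1 7; -1 -1 2)² = 12/455, sgn -1
B: Δ = 0!·12!·2!/15! = 1/1365; Racah Σ t=0..0: t=0:+1/14515200 = 1/14515200; ⇒ 3j(6 1 7; 4 1 -5)² = 22/455, sgn +1
I_A²/I_B² = (12/455)/(22/455) = 6/11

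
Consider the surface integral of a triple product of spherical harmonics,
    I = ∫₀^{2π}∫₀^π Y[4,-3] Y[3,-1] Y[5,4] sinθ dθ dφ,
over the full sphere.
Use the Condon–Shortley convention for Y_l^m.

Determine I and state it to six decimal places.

0.042401

Rules hold: Σm=0, L=12 even, 1≤5≤7.
N = 9·7·11 = 693
Δ = 2!·6!·4!/13! = 1/180180
Racah Σ t=0..2: t=0:+1/576 t=1:−1/144 t=2:+1/576 = -1/288
⇒ 3j(4 3 5; 0 0 0)² = 20/1001, sgn +1
Racah Σ t=1..2: t=1:−1/4320 t=2:+1/5760 = -1/17280
⇒ 3j(4 3 5; -3 -1 4)² = 7/4290, sgn +1
4πI² = N·(3j₀)²·(3jₘ)² = 42/1859
I = +1·√(0.0225928/4π) = 0.04240138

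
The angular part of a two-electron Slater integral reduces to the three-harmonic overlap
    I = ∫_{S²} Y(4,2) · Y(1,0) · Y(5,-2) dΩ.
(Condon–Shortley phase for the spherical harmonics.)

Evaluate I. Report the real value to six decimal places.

Rules hold: Σm=0, L=10 even, 3≤5≤5.
N = 9·3·11 = 297
Δ = 0!·8!·2!/11! = 1/495
Racah Σ t=0..0: t=0:+1/576 = 1/576
⇒ 3j(4 1 5; 0 0 0)² = 5/99, sgn -1
Racah Σ t=0..0: t=0:+1/1440 = 1/1440
⇒ 3j(4 1 5; 2 0 -2)² = 7/165, sgn -1
4πI² = N·(3j₀)²·(3jₘ)² = 7/11
I = +1·√(0.636364/4π) = 0.22503380

0.225034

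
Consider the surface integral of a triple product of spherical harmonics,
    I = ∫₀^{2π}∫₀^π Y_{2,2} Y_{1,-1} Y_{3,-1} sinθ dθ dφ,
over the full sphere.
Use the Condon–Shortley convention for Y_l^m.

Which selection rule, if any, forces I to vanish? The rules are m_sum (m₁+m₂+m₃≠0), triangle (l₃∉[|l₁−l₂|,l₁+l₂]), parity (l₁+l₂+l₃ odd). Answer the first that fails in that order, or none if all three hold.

Σmᵢ = 0  ✓
l₃∈[|l₁−l₂|,l₁+l₂]=[1,3], have l₃=3  ✓
Σlᵢ = 6 ⇒ even  ✓

none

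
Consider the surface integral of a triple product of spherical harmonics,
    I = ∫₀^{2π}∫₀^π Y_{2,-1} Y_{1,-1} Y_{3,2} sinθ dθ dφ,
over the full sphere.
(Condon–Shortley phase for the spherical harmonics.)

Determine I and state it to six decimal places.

Checks pass: Σm=0; 6 even; l₃=3∈[1,3].
(2·2+1)(2·1+1)(2·3+1) = 105
Δ: 0! 4! 2! / 7! → 1/105
sum: t=0:+1/4 = 1/4
3j²(2 1 3; 0 0 0) = Δ·Π!·Σ² = 3/35  (sign -1)
sum: t=0:+1/12 = 1/12
3j²(2 1 3; -1 -1 2) = Δ·Π!·Σ² = 2/21  (sign -1)
combine: 4πI² = 105·3/35·2/21 = 6/7
take √, sign +1: I = 0.26116903

0.261169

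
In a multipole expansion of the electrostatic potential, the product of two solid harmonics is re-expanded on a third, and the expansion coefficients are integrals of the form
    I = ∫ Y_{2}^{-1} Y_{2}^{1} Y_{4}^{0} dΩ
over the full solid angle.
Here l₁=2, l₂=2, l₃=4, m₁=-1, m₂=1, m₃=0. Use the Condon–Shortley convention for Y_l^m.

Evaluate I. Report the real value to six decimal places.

0.161197

m-sum 0 ✓  L=8 even ✓  0≤4≤4 ✓
Π(2lᵢ+1) = 5×5×9 = 225
triangle coeff Δ(2,2,4) = 1/630
Σ_t [0,0]: t=0:+1/16 = 1/16
(3j)²=2/35 [(2 2 4; 0 0 0)], sign=+1
Σ_t [0,0]: t=0:+1/36 = 1/36
(3j)²=8/315 [(2 2 4; -1 1 0)], sign=+1
⇒ 4πI² = 16/49
I = (+1)√(16/49/(4π)) = 0.16119702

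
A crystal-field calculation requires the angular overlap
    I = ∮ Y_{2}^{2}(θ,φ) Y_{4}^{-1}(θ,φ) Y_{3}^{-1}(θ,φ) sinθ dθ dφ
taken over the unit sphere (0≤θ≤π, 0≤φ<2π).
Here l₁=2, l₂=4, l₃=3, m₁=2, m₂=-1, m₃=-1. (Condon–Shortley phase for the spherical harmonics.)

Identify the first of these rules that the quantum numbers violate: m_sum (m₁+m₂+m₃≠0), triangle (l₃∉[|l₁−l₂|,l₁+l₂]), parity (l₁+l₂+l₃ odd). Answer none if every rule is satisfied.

m₁+m₂+m₃ = 2 − 1 − 1 = 0  ✓
triangle: |2−4|=2 ≤ l₃=3 ≤ 2+4=6  ✓
parity: l₁+l₂+l₃ = 9 is odd  ✗

parity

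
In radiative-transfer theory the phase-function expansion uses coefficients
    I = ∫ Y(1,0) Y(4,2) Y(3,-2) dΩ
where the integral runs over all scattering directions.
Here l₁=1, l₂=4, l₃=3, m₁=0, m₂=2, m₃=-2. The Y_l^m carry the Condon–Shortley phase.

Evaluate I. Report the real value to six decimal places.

0.213244

Rules hold: Σm=0, L=8 even, 3≤3≤5.
N = 3·9·7 = 189
Δ = 2!·0!·6!/9! = 1/252
Racah Σ t=1..1: t=1:−1/36 = -1/36
⇒ 3j(1 4 3; 0 0 0)² = 4/63, sgn +1
Racah Σ t=1..1: t=1:−1/120 = -1/120
⇒ 3j(1 4 3; 0 2 -2)² = 1/21, sgn +1
4πI² = N·(3j₀)²·(3jₘ)² = 4/7
I = +1·√(0.571429/4π) = 0.21324362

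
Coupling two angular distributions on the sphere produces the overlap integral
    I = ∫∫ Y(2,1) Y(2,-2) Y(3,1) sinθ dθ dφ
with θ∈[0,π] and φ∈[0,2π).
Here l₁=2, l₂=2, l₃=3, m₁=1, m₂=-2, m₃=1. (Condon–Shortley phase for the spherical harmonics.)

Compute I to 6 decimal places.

Σlᵢ=7 odd — θ-integrand is odd under cosθ→−cosθ; I=0

0.000000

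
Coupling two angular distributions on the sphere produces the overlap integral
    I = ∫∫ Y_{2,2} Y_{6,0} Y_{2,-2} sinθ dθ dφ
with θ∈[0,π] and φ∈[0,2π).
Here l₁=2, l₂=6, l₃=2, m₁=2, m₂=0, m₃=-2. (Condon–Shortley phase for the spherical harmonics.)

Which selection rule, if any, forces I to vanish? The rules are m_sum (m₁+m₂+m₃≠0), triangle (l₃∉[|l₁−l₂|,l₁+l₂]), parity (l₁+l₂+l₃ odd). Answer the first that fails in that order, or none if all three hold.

m₁+m₂+m₃ = 2 + 0 − 2 = 0  ✓
triangle: |2−6|=4 ≤ l₃=2 ≤ 2+6=8  ✗
parity: l₁+l₂+l₃ = 10 is even

triangle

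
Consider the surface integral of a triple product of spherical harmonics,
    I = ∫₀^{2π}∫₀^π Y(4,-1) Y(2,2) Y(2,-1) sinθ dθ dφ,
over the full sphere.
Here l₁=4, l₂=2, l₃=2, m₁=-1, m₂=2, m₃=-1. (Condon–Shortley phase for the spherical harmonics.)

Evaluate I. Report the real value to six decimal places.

-0.090112

m-sum 0 ✓  L=8 even ✓  2≤2≤6 ✓
Π(2lᵢ+1) = 9×5×5 = 225
triangle coeff Δ(4,2,2) = 1/630
Σ_t [2,2]: t=2:+1/16 = 1/16
(3j)²=2/35 [(4 2 2; 0 0 0)], sign=+1
Σ_t [4,4]: t=4:+1/144 = 1/144
(3j)²=1/126 [(4 2 2; -1 2 -1)], sign=-1
⇒ 4πI² = 5/49
I = (-1)√(5/49/(4π)) = -0.09011188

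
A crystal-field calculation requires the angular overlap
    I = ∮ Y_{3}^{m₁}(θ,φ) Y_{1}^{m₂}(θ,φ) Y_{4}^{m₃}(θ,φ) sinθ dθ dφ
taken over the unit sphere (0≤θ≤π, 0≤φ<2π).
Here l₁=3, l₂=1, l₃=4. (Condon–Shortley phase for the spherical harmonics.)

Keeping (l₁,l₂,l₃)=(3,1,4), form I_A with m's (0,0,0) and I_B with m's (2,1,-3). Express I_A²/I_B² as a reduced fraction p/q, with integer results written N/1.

l's match ⇒ only the (l;m) 3-j factors differ between A and B.
A: triangle coeff Δ(3,1,4) = 1/252; Σ_t [0,0]: t=0:+1/36 = 1/36; (3j)²=4/63 [(3 1 4; 0 0 0)], sign=+1
B: triangle coeff Δ(3,1,4) = 1/252; Σ_t [0,0]: t=0:+1/240 = 1/240; (3j)²=1/12 [(3 1 4; 2 1 -3)], sign=-1
I_A²/I_B² = (4/63)/(1/12) = 16/21

16/21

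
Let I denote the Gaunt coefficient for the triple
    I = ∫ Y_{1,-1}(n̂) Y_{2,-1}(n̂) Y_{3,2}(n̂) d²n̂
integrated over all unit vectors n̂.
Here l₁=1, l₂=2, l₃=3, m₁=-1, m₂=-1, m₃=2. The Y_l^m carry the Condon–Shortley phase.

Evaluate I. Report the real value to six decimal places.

Checks pass: Σm=0; 6 even; l₃=3∈[1,3].
(2·1+1)(2·2+1)(2·3+1) = 105
Δ: 0! 2! 4! / 7! → 1/105
sum: t=0:+1/4 = 1/4
3j²(1 2 3; 0 0 0) = Δ·Π!·Σ² = 3/35  (sign -1)
sum: t=0:+1/12 = 1/12
3j²(1 2 3; -1 -1 2) = Δ·Π!·Σ² = 2/21  (sign -1)
combine: 4πI² = 105·3/35·2/21 = 6/7
take √, sign +1: I = 0.26116903

0.261169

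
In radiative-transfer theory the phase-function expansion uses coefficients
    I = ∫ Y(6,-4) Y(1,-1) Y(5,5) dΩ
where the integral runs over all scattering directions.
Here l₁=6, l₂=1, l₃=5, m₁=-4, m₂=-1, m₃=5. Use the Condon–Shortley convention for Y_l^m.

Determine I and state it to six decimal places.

0.040859

Checks pass: Σm=0; 12 even; l₃=5∈[5,7].
(2·6+1)(2·1+1)(2·5+1) = 429
Δ: 2! 10! 0! / 13! → 1/858
sum: t=1:−1/14400 = -1/14400
3j²(6 1 5; 0 0 0) = Δ·Π!·Σ² = 6/143  (sign +1)
sum: t=0:+1/7257600 = 1/7257600
3j²(6 1 5; -4 -1 5) = Δ·Π!·Σ² = 1/858  (sign +1)
combine: 4πI² = 429·6/143·1/858 = 3/143
take √, sign +1: I = 0.04085899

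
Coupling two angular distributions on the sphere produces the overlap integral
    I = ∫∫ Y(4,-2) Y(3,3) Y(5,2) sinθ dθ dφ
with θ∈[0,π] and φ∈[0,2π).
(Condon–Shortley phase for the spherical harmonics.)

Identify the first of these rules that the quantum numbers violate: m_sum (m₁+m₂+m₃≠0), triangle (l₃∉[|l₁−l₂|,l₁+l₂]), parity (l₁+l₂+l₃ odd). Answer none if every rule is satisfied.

m_sum

m₁+m₂+m₃ = -2 + 3 + 2 = 3  ✗
triangle: |4−3|=1 ≤ l₃=5 ≤ 4+3=7
parity: l₁+l₂+l₃ = 12 is even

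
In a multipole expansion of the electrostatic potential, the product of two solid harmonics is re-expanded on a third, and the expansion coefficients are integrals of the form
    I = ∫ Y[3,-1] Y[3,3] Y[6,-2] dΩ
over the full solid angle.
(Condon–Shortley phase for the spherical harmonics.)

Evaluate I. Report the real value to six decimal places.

0.062728

Rules hold: Σm=0, L=12 even, 0≤6≤6.
N = 7·7·13 = 637
Δ = 0!·6!·6!/13! = 1/12012
Racah Σ t=0..0: t=0:+1/1296 = 1/1296
⇒ 3j(3 3 6; 0 0 0)² = 100/3003, sgn +1
Racah Σ t=0..0: t=0:+1/34560 = 1/34560
⇒ 3j(3 3 6; -1 3 -2)² = 1/429, sgn +1
4πI² = N·(3j₀)²·(3jₘ)² = 700/14157
I = +1·√(0.0494455/4π) = 0.06272757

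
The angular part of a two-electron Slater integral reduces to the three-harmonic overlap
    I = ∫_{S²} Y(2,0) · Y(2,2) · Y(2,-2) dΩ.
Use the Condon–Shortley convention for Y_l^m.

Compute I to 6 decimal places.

Checks pass: Σm=0; 6 even; l₃=2∈[0,4].
(2·2+1)(2·2+1)(2·2+1) = 125
Δ: 2! 2! 2! / 7! → 1/630
sum: t=0:+1/8 t=1:−1/1 t=2:+1/8 = -3/4
3j²(2 2 2; 0 0 0) = Δ·Π!·Σ² = 2/35  (sign -1)
sum: t=2:+1/8 = 1/8
3j²(2 2 2; 0 2 -2) = Δ·Π!·Σ² = 2/35  (sign +1)
combine: 4πI² = 125·2/35·2/35 = 20/49
take √, sign -1: I = -0.18022375

-0.180224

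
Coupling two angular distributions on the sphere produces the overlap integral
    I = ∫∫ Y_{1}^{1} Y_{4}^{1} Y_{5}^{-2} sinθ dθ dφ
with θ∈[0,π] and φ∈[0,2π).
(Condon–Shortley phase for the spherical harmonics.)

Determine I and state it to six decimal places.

m-sum 0 ✓  L=10 even ✓  3≤5≤5 ✓
Π(2lᵢ+1) = 3×9×11 = 297
triangle coeff Δ(1,4,5) = 1/495
Σ_t [0,0]: t=0:+1/576 = 1/576
(3j)²=5/99 [(1 4 5; 0 0 0)], sign=-1
Σ_t [0,0]: t=0:+1/1440 = 1/1440
(3j)²=7/165 [(1 4 5; 1 1 -2)], sign=-1
⇒ 4πI² = 7/11
I = (+1)√(7/11/(4π)) = 0.22503380

0.225034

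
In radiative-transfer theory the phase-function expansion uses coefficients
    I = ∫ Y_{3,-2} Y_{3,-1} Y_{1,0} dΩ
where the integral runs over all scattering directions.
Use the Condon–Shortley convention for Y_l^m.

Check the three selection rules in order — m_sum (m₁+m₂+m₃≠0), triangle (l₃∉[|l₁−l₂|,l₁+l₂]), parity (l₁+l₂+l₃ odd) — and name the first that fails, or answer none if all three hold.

m_sum

azimuthal sum: -2 − 1 + 0 = -3  ✗
0 ≤ 1 ≤ 6 (triangle on l)
L = 3 + 3 + 1 = 7 (odd)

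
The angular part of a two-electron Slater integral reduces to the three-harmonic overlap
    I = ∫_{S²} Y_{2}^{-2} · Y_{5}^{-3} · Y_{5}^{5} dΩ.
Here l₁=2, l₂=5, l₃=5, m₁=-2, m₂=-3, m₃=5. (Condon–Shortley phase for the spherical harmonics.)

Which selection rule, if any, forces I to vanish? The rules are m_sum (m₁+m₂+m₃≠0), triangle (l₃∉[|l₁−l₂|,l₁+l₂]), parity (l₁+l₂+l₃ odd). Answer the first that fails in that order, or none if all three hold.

none

azimuthal sum: -2 − 3 + 5 = 0  ✓
3 ≤ 5 ≤ 7 (triangle on l)  ✓
L = 2 + 5 + 5 = 12 (even)  ✓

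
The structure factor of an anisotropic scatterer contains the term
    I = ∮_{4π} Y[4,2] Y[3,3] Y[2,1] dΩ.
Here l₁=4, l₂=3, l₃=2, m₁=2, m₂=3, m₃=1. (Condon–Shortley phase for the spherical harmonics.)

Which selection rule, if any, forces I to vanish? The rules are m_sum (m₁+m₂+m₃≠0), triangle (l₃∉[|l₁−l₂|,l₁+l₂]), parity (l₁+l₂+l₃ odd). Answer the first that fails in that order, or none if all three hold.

azimuthal sum: 2 + 3 + 1 = 6  ✗
1 ≤ 2 ≤ 7 (triangle on l)
L = 4 + 3 + 2 = 9 (odd)

m_sum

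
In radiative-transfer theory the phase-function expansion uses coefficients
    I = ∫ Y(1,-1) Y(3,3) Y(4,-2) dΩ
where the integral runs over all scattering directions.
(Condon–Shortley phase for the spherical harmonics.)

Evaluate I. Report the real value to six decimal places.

m-sum 0 ✓  L=8 even ✓  2≤4≤4 ✓
Π(2lᵢ+1) = 3×7×9 = 189
triangle coeff Δ(1,3,4) = 1/252
Σ_t [0,0]: t=0:+1/36 = 1/36
(3j)²=4/63 [(1 3 4; 0 0 0)], sign=+1
Σ_t [0,0]: t=0:+1/1440 = 1/1440
(3j)²=1/252 [(1 3 4; -1 3 -2)], sign=+1
⇒ 4πI² = 1/21
I = (+1)√(1/21/(4π)) = 0.06155813

0.061558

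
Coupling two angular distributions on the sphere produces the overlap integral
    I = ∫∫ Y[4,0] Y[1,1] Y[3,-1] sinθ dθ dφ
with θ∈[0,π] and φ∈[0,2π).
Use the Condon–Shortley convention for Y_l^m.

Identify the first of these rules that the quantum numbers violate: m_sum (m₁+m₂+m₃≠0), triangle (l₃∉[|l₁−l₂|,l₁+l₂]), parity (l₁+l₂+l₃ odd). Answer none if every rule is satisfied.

m₁+m₂+m₃ = 0 + 1 − 1 = 0  ✓
triangle: |4−1|=3 ≤ l₃=3 ≤ 4+1=5  ✓
parity: l₁+l₂+l₃ = 8 is even  ✓

none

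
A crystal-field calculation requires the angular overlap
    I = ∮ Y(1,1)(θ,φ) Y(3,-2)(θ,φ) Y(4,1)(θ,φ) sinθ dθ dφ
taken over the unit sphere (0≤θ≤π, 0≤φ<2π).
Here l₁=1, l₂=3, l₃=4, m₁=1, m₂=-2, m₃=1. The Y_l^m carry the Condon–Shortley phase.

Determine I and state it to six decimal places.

Checks pass: Σm=0; 8 even; l₃=4∈[2,4].
(2·1+1)(2·3+1)(2·4+1) = 189
Δ: 0! 2! 6! / 9! → 1/252
sum: t=0:+1/36 = 1/36
3j²(1 3 4; 0 0 0) = Δ·Π!·Σ² = 4/63  (sign +1)
sum: t=0:+1/240 = 1/240
3j²(1 3 4; 1 -2 1) = Δ·Π!·Σ² = 1/84  (sign -1)
combine: 4πI² = 189·4/63·1/84 = 1/7
take √, sign -1: I = -0.10662181

-0.106622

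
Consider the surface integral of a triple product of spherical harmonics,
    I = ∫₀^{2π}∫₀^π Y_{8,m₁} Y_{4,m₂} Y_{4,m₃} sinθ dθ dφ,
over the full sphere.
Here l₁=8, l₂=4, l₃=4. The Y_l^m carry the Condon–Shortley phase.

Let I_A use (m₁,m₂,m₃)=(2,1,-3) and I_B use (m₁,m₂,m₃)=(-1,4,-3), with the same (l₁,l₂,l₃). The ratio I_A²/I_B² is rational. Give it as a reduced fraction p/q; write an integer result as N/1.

Shared (l₁,l₂,l₃)=(8,4,4): N and (l;000)² cancel in I_A²/I_B².
A: Δ = 8!·8!·0!/17! = 1/218790; Racah Σ t=5..5: t=5:−1/3628800 = -1/3628800; ⇒ 3j(8 4 4; 2 1 -3)² = 8/2431, sgn +1
B: Δ = 8!·8!·0!/17! = 1/218790; Racah Σ t=8..8: t=8:+1/203212800 = 1/203212800; ⇒ 3j(8 4 4; -1 4 -3)² = 1/24310, sgn -1
I_A²/I_B² = (8/2431)/(1/24310) = 80/1

80/1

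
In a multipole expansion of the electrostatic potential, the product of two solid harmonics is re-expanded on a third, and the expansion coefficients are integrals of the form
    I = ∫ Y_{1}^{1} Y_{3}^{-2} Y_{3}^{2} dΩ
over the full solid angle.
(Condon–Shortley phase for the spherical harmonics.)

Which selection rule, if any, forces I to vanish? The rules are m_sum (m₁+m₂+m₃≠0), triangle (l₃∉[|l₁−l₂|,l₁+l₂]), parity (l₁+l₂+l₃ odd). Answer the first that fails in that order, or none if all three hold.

m_sum

m₁+m₂+m₃ = 1 − 2 + 2 = 1  ✗
triangle: |1−3|=2 ≤ l₃=3 ≤ 1+3=4
parity: l₁+l₂+l₃ = 7 is odd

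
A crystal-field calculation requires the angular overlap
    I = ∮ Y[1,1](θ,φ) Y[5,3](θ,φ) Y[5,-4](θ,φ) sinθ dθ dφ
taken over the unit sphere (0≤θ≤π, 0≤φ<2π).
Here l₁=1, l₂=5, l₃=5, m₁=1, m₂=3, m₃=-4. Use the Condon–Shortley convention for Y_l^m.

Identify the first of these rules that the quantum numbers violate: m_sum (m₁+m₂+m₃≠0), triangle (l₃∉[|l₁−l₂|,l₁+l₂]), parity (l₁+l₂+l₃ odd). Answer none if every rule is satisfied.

azimuthal sum: 1 + 3 − 4 = 0  ✓
4 ≤ 5 ≤ 6 (triangle on l)  ✓
L = 1 + 5 + 5 = 11 (odd)  ✗

parity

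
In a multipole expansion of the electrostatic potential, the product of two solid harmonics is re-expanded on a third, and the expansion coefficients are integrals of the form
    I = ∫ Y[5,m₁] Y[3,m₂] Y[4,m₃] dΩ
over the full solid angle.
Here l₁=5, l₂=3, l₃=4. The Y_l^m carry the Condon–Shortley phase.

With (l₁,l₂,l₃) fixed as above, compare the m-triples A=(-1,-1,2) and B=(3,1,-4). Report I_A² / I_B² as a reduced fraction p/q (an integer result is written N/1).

Shared (l₁,l₂,l₃)=(5,3,4): N and (l;000)² cancel in I_A²/I_B².
A: Δ = 4!·6!·2!/13! = 1/180180; Racah Σ t=0..2: t=0:+1/34560 t=1:−1/720 t=2:+1/384 = 43/34560; ⇒ 3j(5 3 4; -1 -1 2)² = 1849/180180, sgn +1
B: Δ = 4!·6!·2!/13! = 1/180180; Racah Σ t=2..2: t=2:+1/5760 = 1/5760; ⇒ 3j(5 3 4; 3 1 -4)² = 56/2145, sgn +1
I_A²/I_B² = (1849/180180)/(56/2145) = 1849/4704

1849/4704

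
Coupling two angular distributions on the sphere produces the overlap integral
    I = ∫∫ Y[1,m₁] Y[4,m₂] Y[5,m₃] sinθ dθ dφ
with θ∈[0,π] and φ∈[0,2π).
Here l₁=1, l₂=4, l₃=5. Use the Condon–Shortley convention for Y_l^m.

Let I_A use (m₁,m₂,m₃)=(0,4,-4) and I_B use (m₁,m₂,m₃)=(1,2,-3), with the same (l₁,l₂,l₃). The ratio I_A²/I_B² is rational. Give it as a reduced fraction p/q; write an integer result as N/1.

Same 1,4,5: normalisation and zero-m 3j drop out of the ratio.
A: Δ: 0! 2! 8! / 11! → 1/495; sum: t=0:+1/40320 = 1/40320; 3j²(1 4 5; 0 4 -4) = Δ·Π!·Σ² = 1/55  (sign -1)
B: Δ: 0! 2! 8! / 11! → 1/495; sum: t=0:+1/2880 = 1/2880; 3j²(1 4 5; 1 2 -3) = Δ·Π!·Σ² = 28/495  (sign +1)
I_A²/I_B² = (1/55)/(28/495) = 9/28

9/28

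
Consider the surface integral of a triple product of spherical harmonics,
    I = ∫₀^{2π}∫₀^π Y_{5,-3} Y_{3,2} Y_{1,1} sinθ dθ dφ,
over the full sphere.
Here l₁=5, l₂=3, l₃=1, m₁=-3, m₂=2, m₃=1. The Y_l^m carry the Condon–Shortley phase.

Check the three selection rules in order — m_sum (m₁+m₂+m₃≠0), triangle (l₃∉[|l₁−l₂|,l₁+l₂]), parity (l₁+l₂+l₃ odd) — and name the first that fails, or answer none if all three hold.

m₁+m₂+m₃ = -3 + 2 + 1 = 0  ✓
triangle: |5−3|=2 ≤ l₃=1 ≤ 5+3=8  ✗
parity: l₁+l₂+l₃ = 9 is odd

triangle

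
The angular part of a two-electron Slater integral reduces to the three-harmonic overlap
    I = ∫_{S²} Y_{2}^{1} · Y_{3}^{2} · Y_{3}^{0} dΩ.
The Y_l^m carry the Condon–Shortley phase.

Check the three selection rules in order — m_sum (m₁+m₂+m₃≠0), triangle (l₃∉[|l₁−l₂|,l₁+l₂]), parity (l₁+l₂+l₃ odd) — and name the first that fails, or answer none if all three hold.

m_sum

m₁+m₂+m₃ = 1 + 2 + 0 = 3  ✗
triangle: |2−3|=1 ≤ l₃=3 ≤ 2+3=5
parity: l₁+l₂+l₃ = 8 is even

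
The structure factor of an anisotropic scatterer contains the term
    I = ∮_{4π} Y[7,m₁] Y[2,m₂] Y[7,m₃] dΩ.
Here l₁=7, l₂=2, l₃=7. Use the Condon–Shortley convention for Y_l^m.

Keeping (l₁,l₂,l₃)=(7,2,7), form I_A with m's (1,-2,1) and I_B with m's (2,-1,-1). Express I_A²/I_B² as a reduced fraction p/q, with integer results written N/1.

Same 7,2,7: normalisation and zero-m 3j drop out of the ratio.
A: Δ: 2! 12! 2! / 17! → 1/185640; sum: t=0:+1/2073600 = 1/2073600; 3j²(7 2 7; 1 -2 1) = Δ·Π!·Σ² = 28/1105  (sign +1)
B: Δ: 2! 12! 2! / 17! → 1/185640; sum: t=0:+1/1209600 t=1:−1/1935360 = 1/3225600; 3j²(7 2 7; 2 -1 -1) = Δ·Π!·Σ² = 243/61880  (sign +1)
I_A²/I_B² = (28/1105)/(243/61880) = 1568/243

1568/243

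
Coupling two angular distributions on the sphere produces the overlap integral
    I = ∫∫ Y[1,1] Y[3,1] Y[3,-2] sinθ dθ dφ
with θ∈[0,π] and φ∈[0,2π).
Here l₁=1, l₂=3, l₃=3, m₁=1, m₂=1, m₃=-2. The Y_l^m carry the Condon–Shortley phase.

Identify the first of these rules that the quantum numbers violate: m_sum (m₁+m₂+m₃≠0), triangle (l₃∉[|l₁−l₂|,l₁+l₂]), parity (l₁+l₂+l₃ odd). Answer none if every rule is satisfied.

m₁+m₂+m₃ = 1 + 1 − 2 = 0  ✓
triangle: |1−3|=2 ≤ l₃=3 ≤ 1+3=4  ✓
parity: l₁+l₂+l₃ = 7 is odd  ✗

parity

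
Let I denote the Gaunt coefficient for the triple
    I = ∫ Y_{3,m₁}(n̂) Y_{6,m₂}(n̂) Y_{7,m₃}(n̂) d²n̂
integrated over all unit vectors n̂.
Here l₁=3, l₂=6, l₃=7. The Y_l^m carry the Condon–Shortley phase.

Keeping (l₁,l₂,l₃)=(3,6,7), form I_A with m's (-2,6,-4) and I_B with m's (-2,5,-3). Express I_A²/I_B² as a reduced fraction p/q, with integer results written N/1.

l's match ⇒ only the (l;m) 3-j factors differ between A and B.
A: triangle coeff Δ(3,6,7) = 1/2042040; Σ_t [2,2]: t=2:+1/43545600 = 1/43545600; (3j)²=11/3094 [(3 6 7; -2 6 -4)], sign=-1
B: triangle coeff Δ(3,6,7) = 1/2042040; Σ_t [1,2]: t=1:−1/87091200 t=2:+1/4354560 = 19/87091200; (3j)²=361/37128 [(3 6 7; -2 5 -3)], sign=+1
I_A²/I_B² = (11/3094)/(361/37128) = 132/361

132/361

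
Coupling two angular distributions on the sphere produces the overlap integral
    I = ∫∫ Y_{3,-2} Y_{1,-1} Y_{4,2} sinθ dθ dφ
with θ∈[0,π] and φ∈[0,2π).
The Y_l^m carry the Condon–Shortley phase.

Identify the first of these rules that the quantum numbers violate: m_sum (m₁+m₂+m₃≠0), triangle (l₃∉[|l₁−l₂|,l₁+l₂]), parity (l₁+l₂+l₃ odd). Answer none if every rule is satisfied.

azimuthal sum: -2 − 1 + 2 = -1  ✗
2 ≤ 4 ≤ 4 (triangle on l)
L = 3 + 1 + 4 = 8 (even)

m_sum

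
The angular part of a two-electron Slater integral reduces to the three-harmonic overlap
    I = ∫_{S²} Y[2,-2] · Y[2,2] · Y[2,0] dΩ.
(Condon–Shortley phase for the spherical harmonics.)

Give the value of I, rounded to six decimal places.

-0.180224

Rules hold: Σm=0, L=6 even, 0≤2≤4.
N = 5·5·5 = 125
Δ = 2!·2!·2!/7! = 1/630
Racah Σ t=0..2: t=0:+1/8 t=1:−1/1 t=2:+1/8 = -3/4
⇒ 3j(2 2 2; 0 0 0)² = 2/35, sgn -1
Racah Σ t=2..2: t=2:+1/8 = 1/8
⇒ 3j(2 2 2; -2 2 0)² = 2/35, sgn +1
4πI² = N·(3j₀)²·(3jₘ)² = 20/49
I = -1·√(0.408163/4π) = -0.18022375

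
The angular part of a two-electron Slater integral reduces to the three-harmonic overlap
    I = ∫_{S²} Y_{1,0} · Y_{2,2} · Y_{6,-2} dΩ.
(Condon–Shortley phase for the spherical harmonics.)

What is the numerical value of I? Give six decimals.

triangle: need 1≤l₃≤3, have 6; I=0

0.000000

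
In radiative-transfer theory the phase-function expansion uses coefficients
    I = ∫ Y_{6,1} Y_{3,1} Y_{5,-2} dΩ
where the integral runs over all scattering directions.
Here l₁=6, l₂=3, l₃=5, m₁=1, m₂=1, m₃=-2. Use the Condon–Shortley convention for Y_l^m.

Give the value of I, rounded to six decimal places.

Rules hold: Σm=0, L=14 even, 3≤5≤9.
N = 13·7·11 = 1001
Δ = 4!·8!·2!/15! = 1/675675
Racah Σ t=1..3: t=1:−1/8640 t=2:+1/2304 t=3:−1/8640 = 7/34560
⇒ 3j(6 3 5; 0 0 0)² = 7/429, sgn -1
Racah Σ t=2..4: t=2:+1/5760 t=3:−1/8640 t=4:+1/241920 = 1/16128
⇒ 3j(6 3 5; 1 1 -2)² = 5/1001, sgn -1
4πI² = N·(3j₀)²·(3jₘ)² = 35/429
I = +1·√(0.0815851/4π) = 0.08057502

0.080575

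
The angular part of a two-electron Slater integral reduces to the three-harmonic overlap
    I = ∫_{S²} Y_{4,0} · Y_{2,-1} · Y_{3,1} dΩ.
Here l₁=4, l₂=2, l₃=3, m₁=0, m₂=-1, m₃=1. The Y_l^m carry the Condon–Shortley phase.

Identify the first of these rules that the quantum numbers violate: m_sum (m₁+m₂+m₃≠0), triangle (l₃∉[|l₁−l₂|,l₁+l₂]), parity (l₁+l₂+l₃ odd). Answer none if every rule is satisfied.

m₁+m₂+m₃ = 0 − 1 + 1 = 0  ✓
triangle: |4−2|=2 ≤ l₃=3 ≤ 4+2=6  ✓
parity: l₁+l₂+l₃ = 9 is odd  ✗

parity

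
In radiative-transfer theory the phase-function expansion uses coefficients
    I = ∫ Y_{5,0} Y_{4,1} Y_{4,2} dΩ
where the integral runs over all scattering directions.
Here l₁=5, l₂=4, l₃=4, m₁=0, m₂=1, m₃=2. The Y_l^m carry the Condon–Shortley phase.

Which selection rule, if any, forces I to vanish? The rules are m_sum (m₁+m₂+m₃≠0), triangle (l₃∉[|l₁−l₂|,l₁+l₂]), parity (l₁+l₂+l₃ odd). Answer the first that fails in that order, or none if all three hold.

m_sum

Σmᵢ = 3  ✗
l₃∈[|l₁−l₂|,l₁+l₂]=[1,9], have l₃=4
Σlᵢ = 13 ⇒ odd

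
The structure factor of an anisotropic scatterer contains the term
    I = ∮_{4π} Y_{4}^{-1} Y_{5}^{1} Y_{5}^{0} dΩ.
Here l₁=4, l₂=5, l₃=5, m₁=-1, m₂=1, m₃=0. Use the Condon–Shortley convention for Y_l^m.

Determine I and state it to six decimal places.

-0.053153

m-sum 0 ✓  L=14 even ✓  1≤5≤9 ✓
Π(2lᵢ+1) = 9×11×11 = 1089
triangle coeff Δ(4,5,5) = 1/3153150
Σ_t [0,4]: t=0:+1/69120 t=1:−1/1728 t=2:+1/576 t=3:−1/1728 t=4:+1/69120 = 7/11520
(3j)²=2/143 [(4 5 5; 0 0 0)], sign=-1
Σ_t [1,4]: t=1:−1/17280 t=2:+1/1152 t=3:−1/864 t=4:+1/6912 = -7/34560
(3j)²=1/429 [(4 5 5; -1 1 0)], sign=+1
⇒ 4πI² = 6/169
I = (-1)√(6/169/(4π)) = -0.05315295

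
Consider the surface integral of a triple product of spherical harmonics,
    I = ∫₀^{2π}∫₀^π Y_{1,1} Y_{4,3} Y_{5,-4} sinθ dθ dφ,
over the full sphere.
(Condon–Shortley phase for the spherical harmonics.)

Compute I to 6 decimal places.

m-sum 0 ✓  L=10 even ✓  3≤5≤5 ✓
Π(2lᵢ+1) = 3×9×11 = 297
triangle coeff Δ(1,4,5) = 1/495
Σ_t [0,0]: t=0:+1/576 = 1/576
(3j)²=5/99 [(1 4 5; 0 0 0)], sign=-1
Σ_t [0,0]: t=0:+1/10080 = 1/10080
(3j)²=4/55 [(1 4 5; 1 3 -4)], sign=-1
⇒ 4πI² = 12/11
I = (+1)√(12/11/(4π)) = 0.29463840

0.294638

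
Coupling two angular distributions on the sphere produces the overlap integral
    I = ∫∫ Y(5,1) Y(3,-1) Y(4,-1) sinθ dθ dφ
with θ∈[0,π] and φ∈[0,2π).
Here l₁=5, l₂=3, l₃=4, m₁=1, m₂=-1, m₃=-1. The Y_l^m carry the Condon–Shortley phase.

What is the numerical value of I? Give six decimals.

0.000000

m-sum = 1 − 1 − 1 = -1 ≠ 0 ⇒ I = 0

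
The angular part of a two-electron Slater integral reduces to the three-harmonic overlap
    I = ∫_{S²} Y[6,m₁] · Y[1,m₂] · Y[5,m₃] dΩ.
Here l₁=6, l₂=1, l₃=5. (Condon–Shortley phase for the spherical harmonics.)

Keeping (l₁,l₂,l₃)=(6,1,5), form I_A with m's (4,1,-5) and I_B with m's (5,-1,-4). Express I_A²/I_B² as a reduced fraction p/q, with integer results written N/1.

Same 6,1,5: normalisation and zero-m 3j drop out of the ratio.
A: Δ: 2! 10! 0! / 13! → 1/858; sum: t=2:+1/7257600 = 1/7257600; 3j²(6 1 5; 4 1 -5) = Δ·Π!·Σ² = 1/858  (sign +1)
B: Δ: 2! 10! 0! / 13! → 1/858; sum: t=0:+1/725760 = 1/725760; 3j²(6 1 5; 5 -1 -4) = Δ·Π!·Σ² = 5/78  (sign -1)
I_A²/I_B² = (1/858)/(5/78) = 1/55

1/55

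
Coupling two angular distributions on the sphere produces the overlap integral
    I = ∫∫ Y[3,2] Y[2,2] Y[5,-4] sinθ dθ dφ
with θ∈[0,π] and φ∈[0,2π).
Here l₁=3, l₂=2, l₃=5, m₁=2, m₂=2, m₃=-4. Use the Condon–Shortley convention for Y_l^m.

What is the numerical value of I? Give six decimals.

m-sum 0 ✓  L=10 even ✓  1≤5≤5 ✓
Π(2lᵢ+1) = 7×5×11 = 385
triangle coeff Δ(3,2,5) = 1/2310
Σ_t [0,0]: t=0:+1/144 = 1/144
(3j)²=10/231 [(3 2 5; 0 0 0)], sign=-1
Σ_t [0,0]: t=0:+1/2880 = 1/2880
(3j)²=3/55 [(3 2 5; 2 2 -4)], sign=-1
⇒ 4πI² = 10/11
I = (+1)√(10/11/(4π)) = 0.26896683

0.268967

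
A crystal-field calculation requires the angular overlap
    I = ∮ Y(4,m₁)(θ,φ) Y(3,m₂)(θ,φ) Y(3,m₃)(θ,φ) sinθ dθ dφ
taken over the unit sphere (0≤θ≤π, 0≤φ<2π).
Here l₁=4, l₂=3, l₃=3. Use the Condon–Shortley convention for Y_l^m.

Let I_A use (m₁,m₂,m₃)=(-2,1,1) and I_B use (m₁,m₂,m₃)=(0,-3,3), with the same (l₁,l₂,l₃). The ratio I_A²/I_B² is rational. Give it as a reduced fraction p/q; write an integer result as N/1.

Same 4,3,3: normalisation and zero-m 3j drop out of the ratio.
A: Δ: 4! 4! 2! / 11! → 1/34650; sum: t=2:+1/192 t=3:−1/36 t=4:+1/192 = -5/288; 3j²(4 3 3; -2 1 1) = Δ·Π!·Σ² = 20/693  (sign -1)
B: Δ: 4! 4! 2! / 11! → 1/34650; sum: t=0:+1/1152 = 1/1152; 3j²(4 3 3; 0 -3 3) = Δ·Π!·Σ² = 1/154  (sign +1)
I_A²/I_B² = (20/693)/(1/154) = 40/9

40/9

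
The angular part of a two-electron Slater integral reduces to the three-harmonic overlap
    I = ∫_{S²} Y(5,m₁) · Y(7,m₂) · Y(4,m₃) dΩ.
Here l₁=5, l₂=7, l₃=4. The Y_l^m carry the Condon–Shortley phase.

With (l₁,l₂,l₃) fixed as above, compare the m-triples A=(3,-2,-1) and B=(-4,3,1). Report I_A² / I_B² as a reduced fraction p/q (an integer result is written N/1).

Shared (l₁,l₂,l₃)=(5,7,4): N and (l;000)² cancel in I_A²/I_B².
A: Δ = 8!·2!·6!/17! = 1/6126120; Racah Σ t=0..2: t=0:+1/9676800 t=1:−1/241920 t=2:+1/103680 = 163/29030400; ⇒ 3j(5 7 4; 3 -2 -1)² = 26569/2042040, sgn -1
B: Δ = 8!·2!·6!/17! = 1/6126120; Racah Σ t=7..8: t=7:−1/362880 t=8:+1/1935360 = -13/5806080; ⇒ 3j(5 7 4; -4 3 1)² = 195/10472, sgn +1
I_A²/I_B² = (26569/2042040)/(195/10472) = 26569/38025

26569/38025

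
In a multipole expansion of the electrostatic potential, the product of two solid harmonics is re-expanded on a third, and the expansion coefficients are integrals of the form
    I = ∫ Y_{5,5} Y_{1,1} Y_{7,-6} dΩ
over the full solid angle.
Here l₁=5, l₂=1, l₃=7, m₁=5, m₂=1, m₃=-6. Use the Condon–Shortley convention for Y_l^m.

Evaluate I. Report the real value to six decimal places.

0.000000

l₃=7 ∉ [4,6] — triangle fails ⇒ I = 0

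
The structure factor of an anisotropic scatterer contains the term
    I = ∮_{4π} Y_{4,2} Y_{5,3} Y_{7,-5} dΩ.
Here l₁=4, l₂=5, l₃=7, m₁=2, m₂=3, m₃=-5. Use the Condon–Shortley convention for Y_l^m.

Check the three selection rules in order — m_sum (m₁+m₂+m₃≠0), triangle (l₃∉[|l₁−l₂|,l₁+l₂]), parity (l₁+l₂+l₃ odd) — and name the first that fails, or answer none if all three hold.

none

azimuthal sum: 2 + 3 − 5 = 0  ✓
1 ≤ 7 ≤ 9 (triangle on l)  ✓
L = 4 + 5 + 7 = 16 (even)  ✓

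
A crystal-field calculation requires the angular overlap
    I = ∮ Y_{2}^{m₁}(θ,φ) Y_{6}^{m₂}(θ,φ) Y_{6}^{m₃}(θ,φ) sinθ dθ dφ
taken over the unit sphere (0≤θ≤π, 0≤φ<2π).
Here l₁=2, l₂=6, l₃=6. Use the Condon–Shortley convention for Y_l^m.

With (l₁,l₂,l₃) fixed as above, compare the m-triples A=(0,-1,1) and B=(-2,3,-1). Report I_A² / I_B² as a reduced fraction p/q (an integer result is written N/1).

l's match ⇒ only the (l;m) 3-j factors differ between A and B.
A: triangle coeff Δ(2,6,6) = 1/90090; Σ_t [0,2]: t=0:+1/57600 t=1:−1/17280 t=2:+1/120960 = -13/403200; (3j)²=13/770 [(2 6 6; 0 -1 1)], sign=+1
B: triangle coeff Δ(2,6,6) = 1/90090; Σ_t [2,2]: t=2:+1/120960 = 1/120960; (3j)²=24/1001 [(2 6 6; -2 3 -1)], sign=-1
I_A²/I_B² = (13/770)/(24/1001) = 169/240

169/240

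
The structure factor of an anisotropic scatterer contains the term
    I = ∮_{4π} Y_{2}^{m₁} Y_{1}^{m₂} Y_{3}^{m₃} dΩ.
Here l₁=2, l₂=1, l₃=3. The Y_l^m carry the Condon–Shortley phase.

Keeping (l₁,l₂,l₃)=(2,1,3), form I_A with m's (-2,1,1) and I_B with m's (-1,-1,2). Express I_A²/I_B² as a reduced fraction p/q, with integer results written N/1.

Shared (l₁,l₂,l₃)=(2,1,3): N and (l;000)² cancel in I_A²/I_B².
A: Δ = 0!·4!·2!/7! = 1/105; Racah Σ t=0..0: t=0:+1/48 = 1/48; ⇒ 3j(2 1 3; -2 1 1)² = 1/105, sgn +1
B: Δ = 0!·4!·2!/7! = 1/105; Racah Σ t=0..0: t=0:+1/12 = 1/12; ⇒ 3j(2 1 3; -1 -1 2)² = 2/21, sgn -1
I_A²/I_B² = (1/105)/(2/21) = 1/10

1/10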